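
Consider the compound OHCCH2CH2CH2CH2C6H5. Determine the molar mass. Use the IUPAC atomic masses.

162.23 g/mol

Element totals:
  C: 11
  H: 14
  O: 1
Molecular formula: C11H14O.
  M = 11(12.011) + 14(1.008) + 15.999
    = 132.121 + 14.112 + 15.999 = 162.232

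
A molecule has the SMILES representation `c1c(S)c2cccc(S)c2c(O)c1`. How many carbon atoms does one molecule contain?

10

Atom tally by fragment:
  naphthalene ring system core → C:10 H:8
  (− 3 ring H displaced by substituents)
  + SH → S:1 H:1
  + SH → S:1 H:1
  + OH → O:1 H:1
Element totals:
  C: 10
  H: 8
  O: 1
  S: 2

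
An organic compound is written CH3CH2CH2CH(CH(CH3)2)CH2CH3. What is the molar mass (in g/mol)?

128.26 g/mol

Element totals:
  C: 9
  H: 20
Molecular formula: C9H20.
  M = 9(12.011) + 20(1.008)
    = 108.099 + 20.160 = 128.259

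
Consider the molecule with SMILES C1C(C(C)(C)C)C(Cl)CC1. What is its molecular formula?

Atom tally by fragment:
  cyclopentane ring core → C:5 H:10
  (− 2 ring H displaced by substituents)
  + C(CH3)3 → C:4 H:9
  + Cl → Cl:1
Element totals:
  C: 9
  H: 17
  Cl: 1

C9H17Cl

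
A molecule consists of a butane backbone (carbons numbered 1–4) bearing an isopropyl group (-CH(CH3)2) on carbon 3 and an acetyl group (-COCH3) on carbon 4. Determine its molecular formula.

C9H18O

Atom tally by fragment:
  CH3 → C:1 H:3
  CH2 → C:1 H:2
  CH(CH(CH3)2) → C:4 H:8
  CH2COCH3 → C:3 H:5 O:1
Element totals:
  C: 9
  H: 18
  O: 1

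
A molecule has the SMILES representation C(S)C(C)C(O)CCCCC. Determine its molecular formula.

C9H20OS

Atom tally by fragment:
  HSCH2 → C:1 H:3 S:1
  CH(CH3) → C:2 H:4
  CH(OH) → C:1 H:2 O:1
  CH2 → C:1 H:2
  CH2 → C:1 H:2
  CH2 → C:1 H:2
  CH2 → C:1 H:2
  CH3 → C:1 H:3
Element totals:
  C: 9
  H: 20
  O: 1
  S: 1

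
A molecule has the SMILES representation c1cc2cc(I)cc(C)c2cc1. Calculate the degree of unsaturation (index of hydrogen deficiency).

Atom tally by fragment:
  naphthalene ring system core → C:10 H:8
  (− 2 ring H displaced by substituents)
  + I → I:1
  + CH3 → C:1 H:3
Element totals:
  C: 11
  H: 9
  I: 1
Molecular formula: C11H9I.
DoU = (2C + 2 + N − H − X) / 2 = (2·11 + 2 + 0 − 9 − 1) / 2 = 7.

7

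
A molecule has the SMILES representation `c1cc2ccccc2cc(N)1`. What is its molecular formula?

Atom tally by fragment:
  naphthalene ring system core → C:10 H:8
  (− 1 ring H displaced by substituents)
  + NH2 → N:1 H:2
Element totals:
  C: 10
  H: 9
  N: 1

C10H9N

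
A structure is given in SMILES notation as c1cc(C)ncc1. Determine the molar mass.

Atom tally by fragment:
  pyridine ring core → C:5 H:5 N:1
  (− 1 ring H displaced by substituents)
  + CH3 → C:1 H:3
Element totals:
  C: 6
  H: 7
  N: 1
Molecular formula: C6H7N.
  M = 6(12.011) + 7(1.008) + 14.007
    = 72.066 + 7.056 + 14.007 = 93.129

93.13 g/mol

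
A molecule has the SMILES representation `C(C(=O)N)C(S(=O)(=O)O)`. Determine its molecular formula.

Atom tally by fragment:
  H2NOCCH2 → C:2 H:4 O:1 N:1
  CH2SO3H → C:1 H:3 S:1 O:3
Element totals:
  C: 3
  H: 7
  N: 1
  O: 4
  S: 1

C3H7NO4S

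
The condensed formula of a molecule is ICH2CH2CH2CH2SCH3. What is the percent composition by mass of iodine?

Element totals:
  C: 5
  H: 11
  I: 1
  S: 1
Molecular formula: C5H11IS.
Molar mass = 230.107 g/mol.
Mass from I: 1 × 126.904 = 126.904 g/mol.
%I = 126.904 / 230.107 × 100 = 55.15%.

55.15%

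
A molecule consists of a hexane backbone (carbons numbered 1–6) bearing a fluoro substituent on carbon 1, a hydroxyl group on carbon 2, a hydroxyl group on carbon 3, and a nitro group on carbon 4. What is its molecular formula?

C6H12FNO4

Atom tally by fragment:
  FCH2 → C:1 H:2 F:1
  CH(OH) → C:1 H:2 O:1
  CH(OH) → C:1 H:2 O:1
  CH(NO2) → C:1 H:1 N:1 O:2
  CH2 → C:1 H:2
  CH3 → C:1 H:3
Element totals:
  C: 6
  H: 12
  F: 1
  N: 1
  O: 4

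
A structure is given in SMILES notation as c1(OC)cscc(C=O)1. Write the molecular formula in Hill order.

Atom tally by fragment:
  thiophene ring core → C:4 H:4 S:1
  (− 2 ring H displaced by substituents)
  + OCH3 → C:1 H:3 O:1
  + CHO → C:1 H:1 O:1
Element totals:
  C: 6
  H: 6
  O: 2
  S: 1

C6H6O2S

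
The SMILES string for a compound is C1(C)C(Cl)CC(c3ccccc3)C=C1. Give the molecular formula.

Atom tally by fragment:
  cyclohexene ring core → C:6 H:10
  (− 3 ring H displaced by substituents)
  + CH3 → C:1 H:3
  + Cl → Cl:1
  + C6H5 → C:6 H:5
Element totals:
  C: 13
  H: 15
  Cl: 1

C13H15Cl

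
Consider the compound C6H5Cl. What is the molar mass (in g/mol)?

Element totals:
  C: 6
  H: 5
  Cl: 1
Molecular formula: C6H5Cl.
  M = 6(12.011) + 5(1.008) + 35.45
    = 72.066 + 5.040 + 35.450 = 112.556

112.56 g/mol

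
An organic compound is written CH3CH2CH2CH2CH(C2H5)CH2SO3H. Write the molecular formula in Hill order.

Element totals:
  C: 8
  H: 18
  O: 3
  S: 1

C8H18O3S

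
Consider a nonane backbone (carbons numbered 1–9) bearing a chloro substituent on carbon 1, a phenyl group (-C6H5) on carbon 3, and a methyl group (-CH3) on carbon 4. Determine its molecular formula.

C16H25Cl

Atom tally by fragment:
  ClCH2 → C:1 H:2 Cl:1
  CH2 → C:1 H:2
  CH(C6H5) → C:7 H:6
  CH(CH3) → C:2 H:4
  CH2 → C:1 H:2
  CH2 → C:1 H:2
  CH2 → C:1 H:2
  CH2 → C:1 H:2
  CH3 → C:1 H:3
Element totals:
  C: 16
  H: 25
  Cl: 1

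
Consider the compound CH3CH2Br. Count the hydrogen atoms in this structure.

Atom tally by fragment:
  CH3 → C:1 H:3
  CH2Br → C:1 H:2 Br:1
Element totals:
  C: 2
  H: 5
  Br: 1

5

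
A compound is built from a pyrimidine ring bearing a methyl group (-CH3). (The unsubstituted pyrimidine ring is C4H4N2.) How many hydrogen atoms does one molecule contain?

Atom tally by fragment:
  pyrimidine ring core → C:4 H:4 N:2
  (− 1 ring H displaced by substituents)
  + CH3 → C:1 H:3
Element totals:
  C: 5
  H: 6
  N: 2

6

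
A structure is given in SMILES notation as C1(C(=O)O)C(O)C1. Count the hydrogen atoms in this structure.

6

Atom tally by fragment:
  cyclopropane ring core → C:3 H:6
  (− 2 ring H displaced by substituents)
  + COOH → C:1 H:1 O:2
  + OH → O:1 H:1
Element totals:
  C: 4
  H: 6
  O: 3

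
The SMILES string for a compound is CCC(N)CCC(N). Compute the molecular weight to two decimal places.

Atom tally by fragment:
  CH3 → C:1 H:3
  CH2 → C:1 H:2
  CH(NH2) → C:1 H:3 N:1
  CH2 → C:1 H:2
  CH2 → C:1 H:2
  CH2NH2 → C:1 H:4 N:1
Element totals:
  C: 6
  H: 16
  N: 2
Molecular formula: C6H16N2.
  M = 6(12.011) + 16(1.008) + 2(14.007)
    = 72.066 + 16.128 + 28.014 = 116.208

116.21 g/mol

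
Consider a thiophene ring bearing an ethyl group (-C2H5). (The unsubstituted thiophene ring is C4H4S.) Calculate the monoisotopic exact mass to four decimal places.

112.0347

Atom tally by fragment:
  thiophene ring core → C:4 H:4 S:1
  (− 1 ring H displaced by substituents)
  + C2H5 → C:2 H:5
Element totals:
  C: 6
  H: 8
  S: 1
Molecular formula: C6H8S.
  M = 6(12.0) + 8(1.007825) + 31.972071
    = 72.000000 + 8.062600 + 31.972071 = 112.034671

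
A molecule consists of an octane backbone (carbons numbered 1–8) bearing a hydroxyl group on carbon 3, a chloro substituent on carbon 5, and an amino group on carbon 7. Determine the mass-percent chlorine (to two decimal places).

19.73%

Atom tally by fragment:
  CH3 → C:1 H:3
  CH2 → C:1 H:2
  CH(OH) → C:1 H:2 O:1
  CH2 → C:1 H:2
  CH(Cl) → C:1 H:1 Cl:1
  CH2 → C:1 H:2
  CH(NH2) → C:1 H:3 N:1
  CH3 → C:1 H:3
Element totals:
  C: 8
  H: 18
  Cl: 1
  N: 1
  O: 1
Molecular formula: C8H18ClNO.
Molar mass = 179.688 g/mol.
Mass from Cl: 1 × 35.45 = 35.450 g/mol.
%Cl = 35.450 / 179.688 × 100 = 19.73%.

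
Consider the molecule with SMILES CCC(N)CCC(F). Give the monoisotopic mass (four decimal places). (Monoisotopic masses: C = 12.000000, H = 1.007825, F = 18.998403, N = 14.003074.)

Atom tally by fragment:
  CH3 → C:1 H:3
  CH2 → C:1 H:2
  CH(NH2) → C:1 H:3 N:1
  CH2 → C:1 H:2
  CH2 → C:1 H:2
  CH2F → C:1 H:2 F:1
Element totals:
  C: 6
  H: 14
  F: 1
  N: 1
Molecular formula: C6H14FN.
  M = 6(12.0) + 14(1.007825) + 18.998403 + 14.003074
    = 72.000000 + 14.109550 + 18.998403 + 14.003074 = 119.111027

119.1110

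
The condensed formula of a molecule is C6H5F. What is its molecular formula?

Atom tally by fragment:
  benzene ring core → C:6 H:6
  (− 1 ring H displaced by substituents)
  + F → F:1
Element totals:
  C: 6
  H: 5
  F: 1

C6H5F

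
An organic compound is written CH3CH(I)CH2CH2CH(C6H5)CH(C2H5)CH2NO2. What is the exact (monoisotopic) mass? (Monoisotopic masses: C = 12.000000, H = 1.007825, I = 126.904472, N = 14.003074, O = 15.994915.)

Atom tally by fragment:
  CH3 → C:1 H:3
  CH(I) → C:1 H:1 I:1
  CH2 → C:1 H:2
  CH2 → C:1 H:2
  CH(C6H5) → C:7 H:6
  CH(C2H5) → C:3 H:6
  CH2NO2 → C:1 H:2 N:1 O:2
Element totals:
  C: 15
  H: 22
  I: 1
  N: 1
  O: 2
Molecular formula: C15H22INO2.
  M = 15(12.0) + 22(1.007825) + 126.904472 + 14.003074 + 2(15.994915)
    = 180.000000 + 22.172150 + 126.904472 + 14.003074 + 31.989830 = 375.069526

375.0695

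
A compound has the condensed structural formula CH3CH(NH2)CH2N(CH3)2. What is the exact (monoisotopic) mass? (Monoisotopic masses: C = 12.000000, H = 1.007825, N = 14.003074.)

102.1157

Element totals:
  C: 5
  H: 14
  N: 2
Molecular formula: C5H14N2.
  M = 5(12.0) + 14(1.007825) + 2(14.003074)
    = 60.000000 + 14.109550 + 28.006148 = 102.115698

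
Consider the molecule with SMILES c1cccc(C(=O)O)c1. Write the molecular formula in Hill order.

C7H6O2

Atom tally by fragment:
  benzene ring core → C:6 H:6
  (− 1 ring H displaced by substituents)
  + COOH → C:1 H:1 O:2
Element totals:
  C: 7
  H: 6
  O: 2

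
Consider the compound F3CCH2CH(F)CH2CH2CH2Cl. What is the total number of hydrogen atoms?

Element totals:
  C: 6
  H: 9
  Cl: 1
  F: 4

9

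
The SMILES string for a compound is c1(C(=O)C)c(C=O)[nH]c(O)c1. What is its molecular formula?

Atom tally by fragment:
  pyrrole ring core → C:4 H:5 N:1
  (− 3 ring H displaced by substituents)
  + COCH3 → C:2 H:3 O:1
  + CHO → C:1 H:1 O:1
  + OH → O:1 H:1
Element totals:
  C: 7
  H: 7
  N: 1
  O: 3

C7H7NO3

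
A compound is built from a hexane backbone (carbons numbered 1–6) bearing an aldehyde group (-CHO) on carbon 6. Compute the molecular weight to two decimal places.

Atom tally by fragment:
  CH3 → C:1 H:3
  CH2 → C:1 H:2
  CH2 → C:1 H:2
  CH2 → C:1 H:2
  CH2 → C:1 H:2
  CH2CHO → C:2 H:3 O:1
Element totals:
  C: 7
  H: 14
  O: 1
Molecular formula: C7H14O.
  M = 7(12.011) + 14(1.008) + 15.999
    = 84.077 + 14.112 + 15.999 = 114.188

114.19 g/mol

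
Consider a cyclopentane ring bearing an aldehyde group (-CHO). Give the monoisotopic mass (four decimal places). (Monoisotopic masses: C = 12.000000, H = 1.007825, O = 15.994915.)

98.0732

Atom tally by fragment:
  cyclopentane ring core → C:5 H:10
  (− 1 ring H displaced by substituents)
  + CHO → C:1 H:1 O:1
Element totals:
  C: 6
  H: 10
  O: 1
Molecular formula: C6H10O.
  M = 6(12.0) + 10(1.007825) + 15.994915
    = 72.000000 + 10.078250 + 15.994915 = 98.073165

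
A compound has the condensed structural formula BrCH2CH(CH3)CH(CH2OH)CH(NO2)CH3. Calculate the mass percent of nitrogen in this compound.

5.83%

Atom tally by fragment:
  BrCH2 → C:1 H:2 Br:1
  CH(CH3) → C:2 H:4
  CH(CH2OH) → C:2 H:4 O:1
  CH(NO2) → C:1 H:1 N:1 O:2
  CH3 → C:1 H:3
Element totals:
  C: 7
  H: 14
  Br: 1
  N: 1
  O: 3
Molecular formula: C7H14BrNO3.
Molar mass = 240.097 g/mol.
Mass from N: 1 × 14.007 = 14.007 g/mol.
%N = 14.007 / 240.097 × 100 = 5.83%.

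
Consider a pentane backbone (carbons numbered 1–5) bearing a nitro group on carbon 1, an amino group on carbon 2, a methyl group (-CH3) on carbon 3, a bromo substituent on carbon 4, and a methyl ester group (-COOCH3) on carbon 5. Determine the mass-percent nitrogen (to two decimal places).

9.89%

Atom tally by fragment:
  O2NCH2 → C:1 H:2 N:1 O:2
  CH(NH2) → C:1 H:3 N:1
  CH(CH3) → C:2 H:4
  CH(Br) → C:1 H:1 Br:1
  CH2COOCH3 → C:3 H:5 O:2
Element totals:
  C: 8
  H: 15
  Br: 1
  N: 2
  O: 4
Molecular formula: C8H15BrN2O4.
Molar mass = 283.122 g/mol.
Mass from N: 2 × 14.007 = 28.014 g/mol.
%N = 28.014 / 283.122 × 100 = 9.89%.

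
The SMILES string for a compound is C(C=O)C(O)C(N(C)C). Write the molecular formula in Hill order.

Atom tally by fragment:
  OHCCH2 → C:2 H:3 O:1
  CH(OH) → C:1 H:2 O:1
  CH2N(CH3)2 → C:3 H:8 N:1
Element totals:
  C: 6
  H: 13
  N: 1
  O: 2

C6H13NO2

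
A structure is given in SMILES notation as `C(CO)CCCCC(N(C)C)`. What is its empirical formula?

Atom tally by fragment:
  HOCH2CH2 → C:2 H:5 O:1
  CH2 → C:1 H:2
  CH2 → C:1 H:2
  CH2 → C:1 H:2
  CH2 → C:1 H:2
  CH2N(CH3)2 → C:3 H:8 N:1
Element totals:
  C: 9
  H: 21
  N: 1
  O: 1
Molecular formula: C9H21NO.
gcd of subscripts (9, 21, 1, 1) = 1, so the empirical formula equals the molecular formula.

C9H21NO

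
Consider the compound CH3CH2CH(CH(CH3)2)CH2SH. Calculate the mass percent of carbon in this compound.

63.57%

Atom tally by fragment:
  CH3 → C:1 H:3
  CH2 → C:1 H:2
  CH(CH(CH3)2) → C:4 H:8
  CH2SH → C:1 H:3 S:1
Element totals:
  C: 7
  H: 16
  S: 1
Molecular formula: C7H16S.
Molar mass = 132.265 g/mol.
Mass from C: 7 × 12.011 = 84.077 g/mol.
%C = 84.077 / 132.265 × 100 = 63.57%.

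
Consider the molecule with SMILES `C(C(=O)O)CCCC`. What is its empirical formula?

Atom tally by fragment:
  HOOCCH2 → C:2 H:3 O:2
  CH2 → C:1 H:2
  CH2 → C:1 H:2
  CH2 → C:1 H:2
  CH3 → C:1 H:3
Element totals:
  C: 6
  H: 12
  O: 2
Molecular formula: C6H12O2.
gcd of subscripts = 2; dividing each by 2:
  C: 6/2 = 3
  H: 12/2 = 6
  O: 2/2 = 1

C3H6O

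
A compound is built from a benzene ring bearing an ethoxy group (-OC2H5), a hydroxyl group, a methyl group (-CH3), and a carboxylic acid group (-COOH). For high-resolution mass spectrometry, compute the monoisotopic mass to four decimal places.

Atom tally by fragment:
  benzene ring core → C:6 H:6
  (− 4 ring H displaced by substituents)
  + OC2H5 → C:2 H:5 O:1
  + OH → O:1 H:1
  + CH3 → C:1 H:3
  + COOH → C:1 H:1 O:2
Element totals:
  C: 10
  H: 12
  O: 4
Molecular formula: C10H12O4.
  M = 10(12.0) + 12(1.007825) + 4(15.994915)
    = 120.000000 + 12.093900 + 63.979660 = 196.073560

196.0736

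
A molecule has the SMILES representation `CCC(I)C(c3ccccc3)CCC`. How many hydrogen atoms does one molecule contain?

19

Atom tally by fragment:
  CH3 → C:1 H:3
  CH2 → C:1 H:2
  CH(I) → C:1 H:1 I:1
  CH(C6H5) → C:7 H:6
  CH2 → C:1 H:2
  CH2 → C:1 H:2
  CH3 → C:1 H:3
Element totals:
  C: 13
  H: 19
  I: 1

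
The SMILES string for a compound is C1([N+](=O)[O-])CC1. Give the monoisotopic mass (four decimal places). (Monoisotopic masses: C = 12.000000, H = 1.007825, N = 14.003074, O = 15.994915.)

Atom tally by fragment:
  cyclopropane ring core → C:3 H:6
  (− 1 ring H displaced by substituents)
  + NO2 → N:1 O:2
Element totals:
  C: 3
  H: 5
  N: 1
  O: 2
Molecular formula: C3H5NO2.
  M = 3(12.0) + 5(1.007825) + 14.003074 + 2(15.994915)
    = 36.000000 + 5.039125 + 14.003074 + 31.989830 = 87.032029

87.0320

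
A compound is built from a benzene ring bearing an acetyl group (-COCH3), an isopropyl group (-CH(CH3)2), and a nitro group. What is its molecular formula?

Atom tally by fragment:
  benzene ring core → C:6 H:6
  (− 3 ring H displaced by substituents)
  + COCH3 → C:2 H:3 O:1
  + CH(CH3)2 → C:3 H:7
  + NO2 → N:1 O:2
Element totals:
  C: 11
  H: 13
  N: 1
  O: 3

C11H13NO3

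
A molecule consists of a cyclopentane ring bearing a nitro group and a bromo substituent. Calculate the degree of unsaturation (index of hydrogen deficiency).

Atom tally by fragment:
  cyclopentane ring core → C:5 H:10
  (− 2 ring H displaced by substituents)
  + NO2 → N:1 O:2
  + Br → Br:1
Element totals:
  C: 5
  H: 8
  Br: 1
  N: 1
  O: 2
Molecular formula: C5H8BrNO2.
DoU = (2C + 2 + N − H − X) / 2 = (2·5 + 2 + 1 − 8 − 1) / 2 = 2.

2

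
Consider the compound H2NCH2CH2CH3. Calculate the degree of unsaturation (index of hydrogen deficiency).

Element totals:
  C: 3
  H: 9
  N: 1
Molecular formula: C3H9N.
DoU = (2C + 2 + N − H − X) / 2 = (2·3 + 2 + 1 − 9 − 0) / 2 = 0.

0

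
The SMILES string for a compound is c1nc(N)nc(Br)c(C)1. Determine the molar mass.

Atom tally by fragment:
  pyrimidine ring core → C:4 H:4 N:2
  (− 3 ring H displaced by substituents)
  + NH2 → N:1 H:2
  + Br → Br:1
  + CH3 → C:1 H:3
Element totals:
  C: 5
  H: 6
  Br: 1
  N: 3
Molecular formula: C5H6BrN3.
  M = 5(12.011) + 6(1.008) + 79.904 + 3(14.007)
    = 60.055 + 6.048 + 79.904 + 42.021 = 188.028

188.03 g/mol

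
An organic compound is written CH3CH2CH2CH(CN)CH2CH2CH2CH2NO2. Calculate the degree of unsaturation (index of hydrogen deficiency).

Atom tally by fragment:
  CH3 → C:1 H:3
  CH2 → C:1 H:2
  CH2 → C:1 H:2
  CH(CN) → C:2 H:1 N:1
  CH2 → C:1 H:2
  CH2 → C:1 H:2
  CH2 → C:1 H:2
  CH2NO2 → C:1 H:2 N:1 O:2
Element totals:
  C: 9
  H: 16
  N: 2
  O: 2
Molecular formula: C9H16N2O2.
DoU = (2C + 2 + N − H − X) / 2 = (2·9 + 2 + 2 − 16 − 0) / 2 = 3.

3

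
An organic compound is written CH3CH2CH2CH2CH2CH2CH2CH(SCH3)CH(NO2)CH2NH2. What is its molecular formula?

C11H24N2O2S

Element totals:
  C: 11
  H: 24
  N: 2
  O: 2
  S: 1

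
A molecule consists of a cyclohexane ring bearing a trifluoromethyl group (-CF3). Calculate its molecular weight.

152.16 g/mol

Atom tally by fragment:
  cyclohexane ring core → C:6 H:12
  (− 1 ring H displaced by substituents)
  + CF3 → C:1 F:3
Element totals:
  C: 7
  H: 11
  F: 3
Molecular formula: C7H11F3.
  M = 7(12.011) + 11(1.008) + 3(18.998)
    = 84.077 + 11.088 + 56.994 = 152.159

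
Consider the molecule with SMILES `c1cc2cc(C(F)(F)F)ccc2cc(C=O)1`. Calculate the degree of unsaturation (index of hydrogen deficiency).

Atom tally by fragment:
  naphthalene ring system core → C:10 H:8
  (− 2 ring H displaced by substituents)
  + CF3 → C:1 F:3
  + CHO → C:1 H:1 O:1
Element totals:
  C: 12
  H: 7
  F: 3
  O: 1
Molecular formula: C12H7F3O.
DoU = (2C + 2 + N − H − X) / 2 = (2·12 + 2 + 0 − 7 − 3) / 2 = 8.

8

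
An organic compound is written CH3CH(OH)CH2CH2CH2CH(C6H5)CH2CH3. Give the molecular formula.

Atom tally by fragment:
  CH3 → C:1 H:3
  CH(OH) → C:1 H:2 O:1
  CH2 → C:1 H:2
  CH2 → C:1 H:2
  CH2 → C:1 H:2
  CH(C6H5) → C:7 H:6
  CH2 → C:1 H:2
  CH3 → C:1 H:3
Element totals:
  C: 14
  H: 22
  O: 1

C14H22O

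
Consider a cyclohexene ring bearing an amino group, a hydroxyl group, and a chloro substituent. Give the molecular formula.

Atom tally by fragment:
  cyclohexene ring core → C:6 H:10
  (− 3 ring H displaced by substituents)
  + NH2 → N:1 H:2
  + OH → O:1 H:1
  + Cl → Cl:1
Element totals:
  C: 6
  H: 10
  Cl: 1
  N: 1
  O: 1

C6H10ClNO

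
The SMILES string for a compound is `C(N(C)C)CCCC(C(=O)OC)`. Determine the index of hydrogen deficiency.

Atom tally by fragment:
  (CH3)2NCH2 → C:3 H:8 N:1
  CH2 → C:1 H:2
  CH2 → C:1 H:2
  CH2 → C:1 H:2
  CH2COOCH3 → C:3 H:5 O:2
Element totals:
  C: 9
  H: 19
  N: 1
  O: 2
Molecular formula: C9H19NO2.
DoU = (2C + 2 + N − H − X) / 2 = (2·9 + 2 + 1 − 19 − 0) / 2 = 1.

1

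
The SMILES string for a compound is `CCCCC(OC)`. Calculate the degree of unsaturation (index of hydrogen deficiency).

0

Atom tally by fragment:
  CH3 → C:1 H:3
  CH2 → C:1 H:2
  CH2 → C:1 H:2
  CH2 → C:1 H:2
  CH2OCH3 → C:2 H:5 O:1
Element totals:
  C: 6
  H: 14
  O: 1
Molecular formula: C6H14O.
DoU = (2C + 2 + N − H − X) / 2 = (2·6 + 2 + 0 − 14 − 0) / 2 = 0.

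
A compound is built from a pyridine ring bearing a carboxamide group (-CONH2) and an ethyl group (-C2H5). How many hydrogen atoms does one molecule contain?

10

Atom tally by fragment:
  pyridine ring core → C:5 H:5 N:1
  (− 2 ring H displaced by substituents)
  + CONH2 → C:1 H:2 O:1 N:1
  + C2H5 → C:2 H:5
Element totals:
  C: 8
  H: 10
  N: 2
  O: 1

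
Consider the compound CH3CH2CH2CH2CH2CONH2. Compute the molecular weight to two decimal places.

Atom tally by fragment:
  CH3 → C:1 H:3
  CH2 → C:1 H:2
  CH2 → C:1 H:2
  CH2 → C:1 H:2
  CH2CONH2 → C:2 H:4 O:1 N:1
Element totals:
  C: 6
  H: 13
  N: 1
  O: 1
Molecular formula: C6H13NO.
  M = 6(12.011) + 13(1.008) + 14.007 + 15.999
    = 72.066 + 13.104 + 14.007 + 15.999 = 115.176

115.18 g/mol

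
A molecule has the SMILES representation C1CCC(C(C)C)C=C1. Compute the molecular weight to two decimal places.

124.23 g/mol

Atom tally by fragment:
  cyclohexene ring core → C:6 H:10
  (− 1 ring H displaced by substituents)
  + CH(CH3)2 → C:3 H:7
Element totals:
  C: 9
  H: 16
Molecular formula: C9H16.
  M = 9(12.011) + 16(1.008)
    = 108.099 + 16.128 = 124.227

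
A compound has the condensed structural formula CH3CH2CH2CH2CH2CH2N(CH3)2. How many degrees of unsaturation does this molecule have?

0

Atom tally by fragment:
  CH3 → C:1 H:3
  CH2 → C:1 H:2
  CH2 → C:1 H:2
  CH2 → C:1 H:2
  CH2 → C:1 H:2
  CH2N(CH3)2 → C:3 H:8 N:1
Element totals:
  C: 8
  H: 19
  N: 1
Molecular formula: C8H19N.
DoU = (2C + 2 + N − H − X) / 2 = (2·8 + 2 + 1 − 19 − 0) / 2 = 0.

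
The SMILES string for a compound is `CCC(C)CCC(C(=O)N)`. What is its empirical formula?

Atom tally by fragment:
  CH3 → C:1 H:3
  CH2 → C:1 H:2
  CH(CH3) → C:2 H:4
  CH2 → C:1 H:2
  CH2 → C:1 H:2
  CH2CONH2 → C:2 H:4 O:1 N:1
Element totals:
  C: 8
  H: 17
  N: 1
  O: 1
Molecular formula: C8H17NO.
gcd of subscripts (8, 17, 1, 1) = 1, so the empirical formula equals the molecular formula.

C8H17NO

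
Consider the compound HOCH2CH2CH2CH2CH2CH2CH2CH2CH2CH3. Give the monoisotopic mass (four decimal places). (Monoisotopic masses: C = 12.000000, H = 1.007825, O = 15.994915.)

Element totals:
  C: 10
  H: 22
  O: 1
Molecular formula: C10H22O.
  M = 10(12.0) + 22(1.007825) + 15.994915
    = 120.000000 + 22.172150 + 15.994915 = 158.167065

158.1671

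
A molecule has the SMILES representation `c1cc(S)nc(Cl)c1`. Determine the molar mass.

Atom tally by fragment:
  pyridine ring core → C:5 H:5 N:1
  (− 2 ring H displaced by substituents)
  + SH → S:1 H:1
  + Cl → Cl:1
Element totals:
  C: 5
  H: 4
  Cl: 1
  N: 1
  S: 1
Molecular formula: C5H4ClNS.
  M = 5(12.011) + 4(1.008) + 35.45 + 14.007 + 32.06
    = 60.055 + 4.032 + 35.450 + 14.007 + 32.060 = 145.604

145.60 g/mol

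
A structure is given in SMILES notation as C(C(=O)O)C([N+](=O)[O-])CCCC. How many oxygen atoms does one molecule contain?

4

Atom tally by fragment:
  HOOCCH2 → C:2 H:3 O:2
  CH(NO2) → C:1 H:1 N:1 O:2
  CH2 → C:1 H:2
  CH2 → C:1 H:2
  CH2 → C:1 H:2
  CH3 → C:1 H:3
Element totals:
  C: 7
  H: 13
  N: 1
  O: 4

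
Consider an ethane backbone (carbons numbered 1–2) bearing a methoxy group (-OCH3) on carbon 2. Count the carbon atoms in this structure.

3

Atom tally by fragment:
  CH3 → C:1 H:3
  CH2OCH3 → C:2 H:5 O:1
Element totals:
  C: 3
  H: 8
  O: 1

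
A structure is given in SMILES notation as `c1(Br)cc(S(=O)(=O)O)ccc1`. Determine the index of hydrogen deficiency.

4

Atom tally by fragment:
  benzene ring core → C:6 H:6
  (− 2 ring H displaced by substituents)
  + Br → Br:1
  + SO3H → S:1 O:3 H:1
Element totals:
  C: 6
  H: 5
  Br: 1
  O: 3
  S: 1
Molecular formula: C6H5BrO3S.
DoU = (2C + 2 + N − H − X) / 2 = (2·6 + 2 + 0 − 5 − 1) / 2 = 4.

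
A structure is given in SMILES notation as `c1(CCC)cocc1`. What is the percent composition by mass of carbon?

76.33%

Atom tally by fragment:
  furan ring core → C:4 H:4 O:1
  (− 1 ring H displaced by substituents)
  + CH2CH2CH3 → C:3 H:7
Element totals:
  C: 7
  H: 10
  O: 1
Molecular formula: C7H10O.
Molar mass = 110.156 g/mol.
Mass from C: 7 × 12.011 = 84.077 g/mol.
%C = 84.077 / 110.156 × 100 = 76.33%.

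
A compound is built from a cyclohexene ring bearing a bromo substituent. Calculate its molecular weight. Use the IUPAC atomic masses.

Atom tally by fragment:
  cyclohexene ring core → C:6 H:10
  (− 1 ring H displaced by substituents)
  + Br → Br:1
Element totals:
  C: 6
  H: 9
  Br: 1
Molecular formula: C6H9Br.
  M = 6(12.011) + 9(1.008) + 79.904
    = 72.066 + 9.072 + 79.904 = 161.042

161.04 g/mol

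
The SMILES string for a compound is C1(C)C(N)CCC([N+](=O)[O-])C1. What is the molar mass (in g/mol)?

Atom tally by fragment:
  cyclohexane ring core → C:6 H:12
  (− 3 ring H displaced by substituents)
  + CH3 → C:1 H:3
  + NH2 → N:1 H:2
  + NO2 → N:1 O:2
Element totals:
  C: 7
  H: 14
  N: 2
  O: 2
Molecular formula: C7H14N2O2.
  M = 7(12.011) + 14(1.008) + 2(14.007) + 2(15.999)
    = 84.077 + 14.112 + 28.014 + 31.998 = 158.201

158.20 g/mol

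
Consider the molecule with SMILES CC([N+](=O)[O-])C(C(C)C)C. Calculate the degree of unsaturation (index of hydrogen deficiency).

Atom tally by fragment:
  CH3 → C:1 H:3
  CH(NO2) → C:1 H:1 N:1 O:2
  CH(CH(CH3)2) → C:4 H:8
  CH3 → C:1 H:3
Element totals:
  C: 7
  H: 15
  N: 1
  O: 2
Molecular formula: C7H15NO2.
DoU = (2C + 2 + N − H − X) / 2 = (2·7 + 2 + 1 − 15 − 0) / 2 = 1.

1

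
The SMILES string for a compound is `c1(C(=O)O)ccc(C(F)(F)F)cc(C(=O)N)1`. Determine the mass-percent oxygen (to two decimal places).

20.59%

Atom tally by fragment:
  benzene ring core → C:6 H:6
  (− 3 ring H displaced by substituents)
  + COOH → C:1 H:1 O:2
  + CF3 → C:1 F:3
  + CONH2 → C:1 H:2 O:1 N:1
Element totals:
  C: 9
  H: 6
  F: 3
  N: 1
  O: 3
Molecular formula: C9H6F3NO3.
Molar mass = 233.145 g/mol.
Mass from O: 3 × 15.999 = 47.997 g/mol.
%O = 47.997 / 233.145 × 100 = 20.59%.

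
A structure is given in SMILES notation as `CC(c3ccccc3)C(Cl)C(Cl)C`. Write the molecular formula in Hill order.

C11H14Cl2

Atom tally by fragment:
  CH3 → C:1 H:3
  CH(C6H5) → C:7 H:6
  CH(Cl) → C:1 H:1 Cl:1
  CH(Cl) → C:1 H:1 Cl:1
  CH3 → C:1 H:3
Element totals:
  C: 11
  H: 14
  Cl: 2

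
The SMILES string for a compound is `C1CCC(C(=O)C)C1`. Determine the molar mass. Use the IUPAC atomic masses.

112.17 g/mol

Atom tally by fragment:
  cyclopentane ring core → C:5 H:10
  (− 1 ring H displaced by substituents)
  + COCH3 → C:2 H:3 O:1
Element totals:
  C: 7
  H: 12
  O: 1
Molecular formula: C7H12O.
  M = 7(12.011) + 12(1.008) + 15.999
    = 84.077 + 12.096 + 15.999 = 112.172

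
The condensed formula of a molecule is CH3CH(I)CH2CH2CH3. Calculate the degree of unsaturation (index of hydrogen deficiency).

0

Atom tally by fragment:
  CH3 → C:1 H:3
  CH(I) → C:1 H:1 I:1
  CH2 → C:1 H:2
  CH2 → C:1 H:2
  CH3 → C:1 H:3
Element totals:
  C: 5
  H: 11
  I: 1
Molecular formula: C5H11I.
DoU = (2C + 2 + N − H − X) / 2 = (2·5 + 2 + 0 − 11 − 1) / 2 = 0.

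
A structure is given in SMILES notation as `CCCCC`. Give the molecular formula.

Atom tally by fragment:
  CH3 → C:1 H:3
  CH2 → C:1 H:2
  CH2 → C:1 H:2
  CH2 → C:1 H:2
  CH3 → C:1 H:3
Element totals:
  C: 5
  H: 12

C5H12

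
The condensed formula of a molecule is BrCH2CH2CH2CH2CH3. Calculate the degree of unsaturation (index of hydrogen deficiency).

0

Element totals:
  C: 5
  H: 11
  Br: 1
Molecular formula: C5H11Br.
DoU = (2C + 2 + N − H − X) / 2 = (2·5 + 2 + 0 − 11 − 1) / 2 = 0.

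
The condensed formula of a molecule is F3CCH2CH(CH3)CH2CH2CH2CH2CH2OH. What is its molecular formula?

C9H17F3O

Element totals:
  C: 9
  H: 17
  F: 3
  O: 1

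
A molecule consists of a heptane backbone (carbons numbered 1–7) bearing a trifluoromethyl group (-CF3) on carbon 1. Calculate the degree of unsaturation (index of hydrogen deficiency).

Atom tally by fragment:
  F3CCH2 → C:2 H:2 F:3
  CH2 → C:1 H:2
  CH2 → C:1 H:2
  CH2 → C:1 H:2
  CH2 → C:1 H:2
  CH2 → C:1 H:2
  CH3 → C:1 H:3
Element totals:
  C: 8
  H: 15
  F: 3
Molecular formula: C8H15F3.
DoU = (2C + 2 + N − H − X) / 2 = (2·8 + 2 + 0 − 15 − 3) / 2 = 0.

0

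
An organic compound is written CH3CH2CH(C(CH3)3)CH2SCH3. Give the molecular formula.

C9H20S

Atom tally by fragment:
  CH3 → C:1 H:3
  CH2 → C:1 H:2
  CH(C(CH3)3) → C:5 H:10
  CH2SCH3 → C:2 H:5 S:1
Element totals:
  C: 9
  H: 20
  S: 1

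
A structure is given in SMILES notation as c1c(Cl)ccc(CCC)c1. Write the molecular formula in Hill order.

Atom tally by fragment:
  benzene ring core → C:6 H:6
  (− 2 ring H displaced by substituents)
  + Cl → Cl:1
  + CH2CH2CH3 → C:3 H:7
Element totals:
  C: 9
  H: 11
  Cl: 1

C9H11Cl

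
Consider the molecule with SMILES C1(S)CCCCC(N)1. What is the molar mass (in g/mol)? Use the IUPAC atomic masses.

Atom tally by fragment:
  cyclohexane ring core → C:6 H:12
  (− 2 ring H displaced by substituents)
  + SH → S:1 H:1
  + NH2 → N:1 H:2
Element totals:
  C: 6
  H: 13
  N: 1
  S: 1
Molecular formula: C6H13NS.
  M = 6(12.011) + 13(1.008) + 14.007 + 32.06
    = 72.066 + 13.104 + 14.007 + 32.060 = 131.237

131.24 g/mol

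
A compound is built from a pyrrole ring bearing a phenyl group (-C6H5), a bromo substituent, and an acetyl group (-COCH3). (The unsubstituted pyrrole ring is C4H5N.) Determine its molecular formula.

Atom tally by fragment:
  pyrrole ring core → C:4 H:5 N:1
  (− 3 ring H displaced by substituents)
  + C6H5 → C:6 H:5
  + Br → Br:1
  + COCH3 → C:2 H:3 O:1
Element totals:
  C: 12
  H: 10
  Br: 1
  N: 1
  O: 1

C12H10BrNO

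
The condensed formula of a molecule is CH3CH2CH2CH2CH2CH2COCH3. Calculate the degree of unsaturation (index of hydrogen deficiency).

Element totals:
  C: 8
  H: 16
  O: 1
Molecular formula: C8H16O.
DoU = (2C + 2 + N − H − X) / 2 = (2·8 + 2 + 0 − 16 − 0) / 2 = 1.

1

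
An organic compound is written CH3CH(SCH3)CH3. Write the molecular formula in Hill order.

Atom tally by fragment:
  CH3 → C:1 H:3
  CH(SCH3) → C:2 H:4 S:1
  CH3 → C:1 H:3
Element totals:
  C: 4
  H: 10
  S: 1

C4H10S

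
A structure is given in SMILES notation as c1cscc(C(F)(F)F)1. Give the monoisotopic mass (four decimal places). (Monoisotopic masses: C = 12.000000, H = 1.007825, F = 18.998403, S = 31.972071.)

151.9908

Atom tally by fragment:
  thiophene ring core → C:4 H:4 S:1
  (− 1 ring H displaced by substituents)
  + CF3 → C:1 F:3
Element totals:
  C: 5
  H: 3
  F: 3
  S: 1
Molecular formula: C5H3F3S.
  M = 5(12.0) + 3(1.007825) + 3(18.998403) + 31.972071
    = 60.000000 + 3.023475 + 56.995209 + 31.972071 = 151.990755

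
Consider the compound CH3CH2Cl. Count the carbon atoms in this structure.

2

Element totals:
  C: 2
  H: 5
  Cl: 1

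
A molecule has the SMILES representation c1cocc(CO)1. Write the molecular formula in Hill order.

C5H6O2

Atom tally by fragment:
  furan ring core → C:4 H:4 O:1
  (− 1 ring H displaced by substituents)
  + CH2OH → C:1 H:3 O:1
Element totals:
  C: 5
  H: 6
  O: 2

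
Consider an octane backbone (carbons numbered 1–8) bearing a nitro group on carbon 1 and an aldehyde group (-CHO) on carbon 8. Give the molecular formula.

C9H17NO3

Atom tally by fragment:
  O2NCH2 → C:1 H:2 N:1 O:2
  CH2 → C:1 H:2
  CH2 → C:1 H:2
  CH2 → C:1 H:2
  CH2 → C:1 H:2
  CH2 → C:1 H:2
  CH2 → C:1 H:2
  CH2CHO → C:2 H:3 O:1
Element totals:
  C: 9
  H: 17
  N: 1
  O: 3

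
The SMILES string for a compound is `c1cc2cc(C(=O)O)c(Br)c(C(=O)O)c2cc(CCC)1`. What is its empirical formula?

Atom tally by fragment:
  naphthalene ring system core → C:10 H:8
  (− 4 ring H displaced by substituents)
  + COOH → C:1 H:1 O:2
  + Br → Br:1
  + COOH → C:1 H:1 O:2
  + CH2CH2CH3 → C:3 H:7
Element totals:
  C: 15
  H: 13
  Br: 1
  O: 4
Molecular formula: C15H13BrO4.
gcd of subscripts (1, 15, 13, 4) = 1, so the empirical formula equals the molecular formula.

C15H13BrO4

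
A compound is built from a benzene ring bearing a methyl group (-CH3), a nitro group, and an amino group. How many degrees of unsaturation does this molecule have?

5

Atom tally by fragment:
  benzene ring core → C:6 H:6
  (− 3 ring H displaced by substituents)
  + CH3 → C:1 H:3
  + NO2 → N:1 O:2
  + NH2 → N:1 H:2
Element totals:
  C: 7
  H: 8
  N: 2
  O: 2
Molecular formula: C7H8N2O2.
DoU = (2C + 2 + N − H − X) / 2 = (2·7 + 2 + 2 − 8 − 0) / 2 = 5.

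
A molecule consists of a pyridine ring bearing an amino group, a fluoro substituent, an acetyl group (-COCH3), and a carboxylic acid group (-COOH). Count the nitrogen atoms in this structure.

Atom tally by fragment:
  pyridine ring core → C:5 H:5 N:1
  (− 4 ring H displaced by substituents)
  + NH2 → N:1 H:2
  + F → F:1
  + COCH3 → C:2 H:3 O:1
  + COOH → C:1 H:1 O:2
Element totals:
  C: 8
  H: 7
  F: 1
  N: 2
  O: 3

2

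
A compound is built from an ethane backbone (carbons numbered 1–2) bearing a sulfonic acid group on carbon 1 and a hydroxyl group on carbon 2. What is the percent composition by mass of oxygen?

Atom tally by fragment:
  HO3SCH2 → C:1 H:3 S:1 O:3
  CH2OH → C:1 H:3 O:1
Element totals:
  C: 2
  H: 6
  O: 4
  S: 1
Molecular formula: C2H6O4S.
Molar mass = 126.126 g/mol.
Mass from O: 4 × 15.999 = 63.996 g/mol.
%O = 63.996 / 126.126 × 100 = 50.74%.

50.74%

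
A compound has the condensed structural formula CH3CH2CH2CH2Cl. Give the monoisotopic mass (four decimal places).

92.0393

Atom tally by fragment:
  CH3 → C:1 H:3
  CH2 → C:1 H:2
  CH2 → C:1 H:2
  CH2Cl → C:1 H:2 Cl:1
Element totals:
  C: 4
  H: 9
  Cl: 1
Molecular formula: C4H9Cl.
  M = 4(12.0) + 9(1.007825) + 34.968853
    = 48.000000 + 9.070425 + 34.968853 = 92.039278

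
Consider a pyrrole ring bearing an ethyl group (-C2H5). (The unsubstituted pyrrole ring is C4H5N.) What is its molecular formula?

Atom tally by fragment:
  pyrrole ring core → C:4 H:5 N:1
  (− 1 ring H displaced by substituents)
  + C2H5 → C:2 H:5
Element totals:
  C: 6
  H: 9
  N: 1

C6H9N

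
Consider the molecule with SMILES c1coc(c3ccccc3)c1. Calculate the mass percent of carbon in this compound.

83.31%

Atom tally by fragment:
  furan ring core → C:4 H:4 O:1
  (− 1 ring H displaced by substituents)
  + C6H5 → C:6 H:5
Element totals:
  C: 10
  H: 8
  O: 1
Molecular formula: C10H8O.
Molar mass = 144.173 g/mol.
Mass from C: 10 × 12.011 = 120.110 g/mol.
%C = 120.110 / 144.173 × 100 = 83.31%.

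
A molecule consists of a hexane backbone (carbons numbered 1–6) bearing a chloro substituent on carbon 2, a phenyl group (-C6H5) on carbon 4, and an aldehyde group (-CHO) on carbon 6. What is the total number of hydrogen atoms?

Atom tally by fragment:
  CH3 → C:1 H:3
  CH(Cl) → C:1 H:1 Cl:1
  CH2 → C:1 H:2
  CH(C6H5) → C:7 H:6
  CH2 → C:1 H:2
  CH2CHO → C:2 H:3 O:1
Element totals:
  C: 13
  H: 17
  Cl: 1
  O: 1

17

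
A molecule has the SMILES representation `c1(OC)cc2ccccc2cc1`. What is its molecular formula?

C11H10O

Atom tally by fragment:
  naphthalene ring system core → C:10 H:8
  (− 1 ring H displaced by substituents)
  + OCH3 → C:1 H:3 O:1
Element totals:
  C: 11
  H: 10
  O: 1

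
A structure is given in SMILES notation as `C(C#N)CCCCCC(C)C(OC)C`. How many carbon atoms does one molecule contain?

Atom tally by fragment:
  NCCH2 → C:2 H:2 N:1
  CH2 → C:1 H:2
  CH2 → C:1 H:2
  CH2 → C:1 H:2
  CH2 → C:1 H:2
  CH2 → C:1 H:2
  CH(CH3) → C:2 H:4
  CH(OCH3) → C:2 H:4 O:1
  CH3 → C:1 H:3
Element totals:
  C: 12
  H: 23
  N: 1
  O: 1

12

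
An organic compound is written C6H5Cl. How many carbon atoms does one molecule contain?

6

Element totals:
  C: 6
  H: 5
  Cl: 1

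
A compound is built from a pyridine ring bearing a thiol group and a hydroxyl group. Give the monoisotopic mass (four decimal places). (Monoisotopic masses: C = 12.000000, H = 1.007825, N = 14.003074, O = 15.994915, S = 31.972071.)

127.0092

Atom tally by fragment:
  pyridine ring core → C:5 H:5 N:1
  (− 2 ring H displaced by substituents)
  + SH → S:1 H:1
  + OH → O:1 H:1
Element totals:
  C: 5
  H: 5
  N: 1
  O: 1
  S: 1
Molecular formula: C5H5NOS.
  M = 5(12.0) + 5(1.007825) + 14.003074 + 15.994915 + 31.972071
    = 60.000000 + 5.039125 + 14.003074 + 15.994915 + 31.972071 = 127.009185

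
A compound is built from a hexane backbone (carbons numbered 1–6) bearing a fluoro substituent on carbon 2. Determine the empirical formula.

Atom tally by fragment:
  CH3 → C:1 H:3
  CH(F) → C:1 H:1 F:1
  CH2 → C:1 H:2
  CH2 → C:1 H:2
  CH2 → C:1 H:2
  CH3 → C:1 H:3
Element totals:
  C: 6
  H: 13
  F: 1
Molecular formula: C6H13F.
gcd of subscripts (6, 1, 13) = 1, so the empirical formula equals the molecular formula.

C6H13F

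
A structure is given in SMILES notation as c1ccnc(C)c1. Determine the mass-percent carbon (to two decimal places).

77.38%

Atom tally by fragment:
  pyridine ring core → C:5 H:5 N:1
  (− 1 ring H displaced by substituents)
  + CH3 → C:1 H:3
Element totals:
  C: 6
  H: 7
  N: 1
Molecular formula: C6H7N.
Molar mass = 93.129 g/mol.
Mass from C: 6 × 12.011 = 72.066 g/mol.
%C = 72.066 / 93.129 × 100 = 77.38%.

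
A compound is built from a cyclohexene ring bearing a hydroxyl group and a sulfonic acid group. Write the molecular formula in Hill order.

Atom tally by fragment:
  cyclohexene ring core → C:6 H:10
  (− 2 ring H displaced by substituents)
  + OH → O:1 H:1
  + SO3H → S:1 O:3 H:1
Element totals:
  C: 6
  H: 10
  O: 4
  S: 1

C6H10O4S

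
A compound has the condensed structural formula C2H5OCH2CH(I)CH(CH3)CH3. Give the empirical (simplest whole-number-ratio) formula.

Element totals:
  C: 7
  H: 15
  I: 1
  O: 1
Molecular formula: C7H15IO.
gcd of subscripts (7, 15, 1, 1) = 1, so the empirical formula equals the molecular formula.

C7H15IO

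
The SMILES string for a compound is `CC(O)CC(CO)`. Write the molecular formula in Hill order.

Atom tally by fragment:
  CH3 → C:1 H:3
  CH(OH) → C:1 H:2 O:1
  CH2 → C:1 H:2
  CH2CH2OH → C:2 H:5 O:1
Element totals:
  C: 5
  H: 12
  O: 2

C5H12O2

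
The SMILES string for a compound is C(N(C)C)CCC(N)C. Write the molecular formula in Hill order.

C7H18N2

Atom tally by fragment:
  (CH3)2NCH2 → C:3 H:8 N:1
  CH2 → C:1 H:2
  CH2 → C:1 H:2
  CH(NH2) → C:1 H:3 N:1
  CH3 → C:1 H:3
Element totals:
  C: 7
  H: 18
  N: 2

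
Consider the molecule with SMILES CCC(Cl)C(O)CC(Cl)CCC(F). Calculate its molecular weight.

Atom tally by fragment:
  CH3 → C:1 H:3
  CH2 → C:1 H:2
  CH(Cl) → C:1 H:1 Cl:1
  CH(OH) → C:1 H:2 O:1
  CH2 → C:1 H:2
  CH(Cl) → C:1 H:1 Cl:1
  CH2 → C:1 H:2
  CH2 → C:1 H:2
  CH2F → C:1 H:2 F:1
Element totals:
  C: 9
  H: 17
  Cl: 2
  F: 1
  O: 1
Molecular formula: C9H17Cl2FO.
  M = 9(12.011) + 17(1.008) + 2(35.45) + 18.998 + 15.999
    = 108.099 + 17.136 + 70.900 + 18.998 + 15.999 = 231.132

231.13 g/mol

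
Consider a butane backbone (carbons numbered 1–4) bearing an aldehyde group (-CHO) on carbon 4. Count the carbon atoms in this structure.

5

Atom tally by fragment:
  CH3 → C:1 H:3
  CH2 → C:1 H:2
  CH2 → C:1 H:2
  CH2CHO → C:2 H:3 O:1
Element totals:
  C: 5
  H: 10
  O: 1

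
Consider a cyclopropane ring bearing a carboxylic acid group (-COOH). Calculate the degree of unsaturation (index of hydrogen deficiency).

2

Atom tally by fragment:
  cyclopropane ring core → C:3 H:6
  (− 1 ring H displaced by substituents)
  + COOH → C:1 H:1 O:2
Element totals:
  C: 4
  H: 6
  O: 2
Molecular formula: C4H6O2.
DoU = (2C + 2 + N − H − X) / 2 = (2·4 + 2 + 0 − 6 − 0) / 2 = 2.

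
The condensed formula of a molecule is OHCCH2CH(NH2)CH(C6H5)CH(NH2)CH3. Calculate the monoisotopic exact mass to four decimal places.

206.1419

Atom tally by fragment:
  OHCCH2 → C:2 H:3 O:1
  CH(NH2) → C:1 H:3 N:1
  CH(C6H5) → C:7 H:6
  CH(NH2) → C:1 H:3 N:1
  CH3 → C:1 H:3
Element totals:
  C: 12
  H: 18
  N: 2
  O: 1
Molecular formula: C12H18N2O.
  M = 12(12.0) + 18(1.007825) + 2(14.003074) + 15.994915
    = 144.000000 + 18.140850 + 28.006148 + 15.994915 = 206.141913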